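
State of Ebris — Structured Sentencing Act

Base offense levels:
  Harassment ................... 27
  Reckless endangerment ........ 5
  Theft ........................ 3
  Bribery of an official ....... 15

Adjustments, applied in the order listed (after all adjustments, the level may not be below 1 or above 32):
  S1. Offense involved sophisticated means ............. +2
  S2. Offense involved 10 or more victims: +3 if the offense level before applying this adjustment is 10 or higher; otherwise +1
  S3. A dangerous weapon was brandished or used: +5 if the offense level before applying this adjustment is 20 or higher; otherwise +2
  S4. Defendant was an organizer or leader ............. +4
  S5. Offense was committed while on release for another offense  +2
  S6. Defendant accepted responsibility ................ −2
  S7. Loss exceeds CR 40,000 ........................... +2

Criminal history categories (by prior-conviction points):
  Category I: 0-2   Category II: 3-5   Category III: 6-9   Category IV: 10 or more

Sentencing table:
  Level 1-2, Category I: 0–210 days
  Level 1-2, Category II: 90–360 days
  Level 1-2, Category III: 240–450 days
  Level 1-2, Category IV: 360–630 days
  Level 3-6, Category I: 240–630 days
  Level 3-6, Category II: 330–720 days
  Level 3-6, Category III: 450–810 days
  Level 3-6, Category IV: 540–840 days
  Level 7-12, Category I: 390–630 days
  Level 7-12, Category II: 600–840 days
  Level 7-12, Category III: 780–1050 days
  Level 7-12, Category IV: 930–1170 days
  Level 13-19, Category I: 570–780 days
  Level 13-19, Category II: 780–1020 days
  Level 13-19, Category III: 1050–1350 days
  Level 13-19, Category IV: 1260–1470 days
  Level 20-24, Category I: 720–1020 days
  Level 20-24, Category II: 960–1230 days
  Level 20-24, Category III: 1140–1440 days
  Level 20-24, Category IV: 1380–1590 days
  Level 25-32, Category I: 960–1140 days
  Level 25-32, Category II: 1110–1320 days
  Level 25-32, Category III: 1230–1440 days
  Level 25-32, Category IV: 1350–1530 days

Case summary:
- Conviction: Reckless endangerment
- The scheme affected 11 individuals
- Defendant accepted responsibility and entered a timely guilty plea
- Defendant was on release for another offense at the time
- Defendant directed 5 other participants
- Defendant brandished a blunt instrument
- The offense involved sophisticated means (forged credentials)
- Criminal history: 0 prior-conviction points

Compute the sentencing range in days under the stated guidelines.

Base offense level for reckless endangerment: 5.
S1 applies: 5 + 2 = 7.
S2 applies (level before this adjustment is 7 < 10, so +1): 7 + 1 = 8.
S3 applies (level before this adjustment is 8 < 20, so +2): 8 + 2 = 10.
S4 applies: 10 + 4 = 14.
S5 applies: 14 + 2 = 16.
S6 applies: 16 − 2 = 14.
Final offense level: 14.
Criminal history: 0 prior points → Category I (0-2).
Level 14 falls in the 13-19 band.
Grid: Level 13-19 × Category I = 570-780 days.

570-780 days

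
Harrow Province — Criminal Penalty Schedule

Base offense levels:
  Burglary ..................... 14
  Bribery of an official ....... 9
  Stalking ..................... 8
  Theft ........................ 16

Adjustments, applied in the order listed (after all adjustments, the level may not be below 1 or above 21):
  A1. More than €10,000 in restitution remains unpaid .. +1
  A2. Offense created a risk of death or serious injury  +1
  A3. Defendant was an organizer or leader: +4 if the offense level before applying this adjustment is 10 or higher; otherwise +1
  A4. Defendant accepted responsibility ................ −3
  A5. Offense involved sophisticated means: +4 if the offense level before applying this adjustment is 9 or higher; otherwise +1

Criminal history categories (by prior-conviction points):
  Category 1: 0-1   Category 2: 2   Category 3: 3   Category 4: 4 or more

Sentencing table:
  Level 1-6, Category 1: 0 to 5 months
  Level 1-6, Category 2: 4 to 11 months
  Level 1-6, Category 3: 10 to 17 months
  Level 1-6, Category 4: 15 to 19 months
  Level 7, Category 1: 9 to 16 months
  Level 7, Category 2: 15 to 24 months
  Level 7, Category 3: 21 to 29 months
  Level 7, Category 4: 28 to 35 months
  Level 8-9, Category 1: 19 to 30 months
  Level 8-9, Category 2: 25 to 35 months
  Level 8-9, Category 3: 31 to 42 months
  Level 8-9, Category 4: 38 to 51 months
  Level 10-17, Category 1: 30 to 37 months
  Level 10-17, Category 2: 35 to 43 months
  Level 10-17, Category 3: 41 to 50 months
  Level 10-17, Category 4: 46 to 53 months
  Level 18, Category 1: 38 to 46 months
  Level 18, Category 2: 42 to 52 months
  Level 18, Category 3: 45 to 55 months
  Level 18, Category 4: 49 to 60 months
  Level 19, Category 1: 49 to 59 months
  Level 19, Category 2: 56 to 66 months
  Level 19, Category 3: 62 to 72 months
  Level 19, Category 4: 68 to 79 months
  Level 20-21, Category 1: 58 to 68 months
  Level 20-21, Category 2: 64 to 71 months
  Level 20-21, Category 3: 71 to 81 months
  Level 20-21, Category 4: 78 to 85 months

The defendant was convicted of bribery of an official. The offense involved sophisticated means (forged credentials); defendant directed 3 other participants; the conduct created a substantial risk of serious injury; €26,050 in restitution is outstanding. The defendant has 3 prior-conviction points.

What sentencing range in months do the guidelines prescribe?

Base offense level for bribery of an official: 9.
A1 applies: 9 + 1 = 10.
A2 applies: 10 + 1 = 11.
A3 applies (level before this adjustment is 11 ≥ 10, so +4): 11 + 4 = 15.
A5 applies (level before this adjustment is 15 ≥ 9, so +4): 15 + 4 = 19.
Final offense level: 19.
Criminal history: 3 prior points → Category 3 (3).
Level 19 falls in the 19 band.
Grid: Level 19 × Category 3 = 62-72 months.

62-72 months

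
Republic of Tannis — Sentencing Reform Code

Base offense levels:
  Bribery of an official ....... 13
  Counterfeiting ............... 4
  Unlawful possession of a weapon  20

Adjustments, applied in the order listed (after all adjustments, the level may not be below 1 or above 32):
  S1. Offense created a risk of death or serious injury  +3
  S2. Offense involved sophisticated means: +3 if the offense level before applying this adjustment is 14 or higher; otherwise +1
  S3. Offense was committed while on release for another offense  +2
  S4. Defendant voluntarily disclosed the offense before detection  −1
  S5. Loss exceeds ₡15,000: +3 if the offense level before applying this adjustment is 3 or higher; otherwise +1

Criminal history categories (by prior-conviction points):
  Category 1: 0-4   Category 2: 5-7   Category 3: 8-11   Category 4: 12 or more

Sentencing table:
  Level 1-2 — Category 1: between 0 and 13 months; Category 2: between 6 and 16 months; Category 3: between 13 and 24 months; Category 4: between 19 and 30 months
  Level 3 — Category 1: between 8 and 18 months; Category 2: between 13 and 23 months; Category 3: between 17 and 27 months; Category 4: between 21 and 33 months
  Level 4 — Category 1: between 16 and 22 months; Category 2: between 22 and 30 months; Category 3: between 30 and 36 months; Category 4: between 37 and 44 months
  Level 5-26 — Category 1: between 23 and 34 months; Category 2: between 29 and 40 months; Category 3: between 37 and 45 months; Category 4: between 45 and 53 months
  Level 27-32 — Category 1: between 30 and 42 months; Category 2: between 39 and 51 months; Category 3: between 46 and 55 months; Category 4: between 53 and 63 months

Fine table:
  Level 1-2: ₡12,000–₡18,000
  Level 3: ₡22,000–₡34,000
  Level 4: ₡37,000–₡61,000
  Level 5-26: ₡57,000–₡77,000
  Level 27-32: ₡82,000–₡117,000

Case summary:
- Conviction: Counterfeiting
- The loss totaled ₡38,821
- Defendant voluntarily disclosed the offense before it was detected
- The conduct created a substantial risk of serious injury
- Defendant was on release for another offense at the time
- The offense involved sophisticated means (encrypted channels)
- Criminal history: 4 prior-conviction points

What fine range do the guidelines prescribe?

₡57,000–₡77,000

Base offense level for counterfeiting: 4.
S1 applies: 4 + 3 = 7.
S2 applies (level before this adjustment is 7 < 14, so +1): 7 + 1 = 8.
S3 applies: 8 + 2 = 10.
S4 applies: 10 − 1 = 9.
S5 applies (level before this adjustment is 9 ≥ 3, so +3): 9 + 3 = 12.
Final offense level: 12.
Level 12 falls in the 5-26 band.
Fine table: Level 5-26 → ₡57,000–₡77,000.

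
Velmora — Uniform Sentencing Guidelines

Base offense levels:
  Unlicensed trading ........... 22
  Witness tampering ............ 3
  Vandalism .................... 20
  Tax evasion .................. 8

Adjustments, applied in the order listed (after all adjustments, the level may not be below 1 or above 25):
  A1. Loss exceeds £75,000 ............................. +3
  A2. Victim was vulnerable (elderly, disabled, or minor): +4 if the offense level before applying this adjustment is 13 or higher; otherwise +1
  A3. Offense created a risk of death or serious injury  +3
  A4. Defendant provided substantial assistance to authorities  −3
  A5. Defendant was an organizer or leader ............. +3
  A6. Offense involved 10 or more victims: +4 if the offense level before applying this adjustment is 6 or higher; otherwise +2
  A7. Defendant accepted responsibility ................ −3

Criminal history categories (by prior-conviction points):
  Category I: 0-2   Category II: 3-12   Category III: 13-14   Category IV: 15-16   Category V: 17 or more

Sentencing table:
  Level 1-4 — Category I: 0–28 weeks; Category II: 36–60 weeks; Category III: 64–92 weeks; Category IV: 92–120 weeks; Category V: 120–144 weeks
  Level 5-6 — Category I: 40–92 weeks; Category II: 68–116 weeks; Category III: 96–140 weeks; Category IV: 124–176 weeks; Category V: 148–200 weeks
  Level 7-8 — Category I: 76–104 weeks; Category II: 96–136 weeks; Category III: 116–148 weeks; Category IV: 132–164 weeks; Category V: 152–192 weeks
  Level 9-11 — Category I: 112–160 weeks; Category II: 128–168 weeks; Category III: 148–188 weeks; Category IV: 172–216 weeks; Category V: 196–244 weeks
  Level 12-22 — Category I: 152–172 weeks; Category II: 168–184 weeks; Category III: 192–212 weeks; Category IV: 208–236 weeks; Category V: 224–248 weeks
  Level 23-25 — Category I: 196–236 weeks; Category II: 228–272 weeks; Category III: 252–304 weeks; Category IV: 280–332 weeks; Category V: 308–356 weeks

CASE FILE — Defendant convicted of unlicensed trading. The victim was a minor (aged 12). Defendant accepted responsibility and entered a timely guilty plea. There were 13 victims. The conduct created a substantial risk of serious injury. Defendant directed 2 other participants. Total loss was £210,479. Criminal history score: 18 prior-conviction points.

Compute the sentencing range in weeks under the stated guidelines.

Base offense level for unlicensed trading: 22.
A1 applies: 22 + 3 = 25.
A2 applies (level before this adjustment is 25 ≥ 13, so +4): 25 + 4 = 29.
A3 applies: 29 + 3 = 32.
A5 applies: 32 + 3 = 35.
A6 applies (level before this adjustment is 35 ≥ 6, so +4): 35 + 4 = 39.
A7 applies: 39 − 3 = 36.
Level 36 exceeds the maximum of 25; capped at 25.
Final offense level: 25.
Criminal history: 18 prior points → Category V (17+).
Level 25 falls in the 23-25 band.
Grid: Level 23-25 × Category V = 308-356 weeks.

308-356 weeks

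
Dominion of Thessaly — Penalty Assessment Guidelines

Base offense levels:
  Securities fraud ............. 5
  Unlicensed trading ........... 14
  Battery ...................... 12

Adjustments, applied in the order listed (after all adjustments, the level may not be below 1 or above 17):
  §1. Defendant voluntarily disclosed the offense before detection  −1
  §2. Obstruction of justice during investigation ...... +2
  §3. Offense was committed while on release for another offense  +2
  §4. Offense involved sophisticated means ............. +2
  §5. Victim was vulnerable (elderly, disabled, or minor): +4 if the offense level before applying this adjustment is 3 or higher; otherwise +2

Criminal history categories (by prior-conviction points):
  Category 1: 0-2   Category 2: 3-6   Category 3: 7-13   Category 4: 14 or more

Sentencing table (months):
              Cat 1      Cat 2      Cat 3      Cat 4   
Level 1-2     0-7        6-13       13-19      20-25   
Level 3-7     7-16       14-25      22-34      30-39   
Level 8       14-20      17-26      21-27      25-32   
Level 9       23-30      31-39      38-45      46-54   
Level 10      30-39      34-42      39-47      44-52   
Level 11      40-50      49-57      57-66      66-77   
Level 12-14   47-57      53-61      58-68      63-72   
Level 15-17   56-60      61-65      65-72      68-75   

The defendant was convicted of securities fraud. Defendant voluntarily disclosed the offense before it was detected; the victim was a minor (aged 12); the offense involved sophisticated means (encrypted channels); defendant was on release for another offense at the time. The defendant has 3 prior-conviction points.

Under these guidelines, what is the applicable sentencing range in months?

Base offense level for securities fraud: 5.
§1 applies: 5 − 1 = 4.
§3 applies: 4 + 2 = 6.
§4 applies: 6 + 2 = 8.
§5 applies (level before this adjustment is 8 ≥ 3, so +4): 8 + 4 = 12.
Final offense level: 12.
Criminal history: 3 prior points → Category 2 (3-6).
Level 12 falls in the 12-14 band.
Grid: Level 12-14 × Category 2 = 53-61 months.

53-61 months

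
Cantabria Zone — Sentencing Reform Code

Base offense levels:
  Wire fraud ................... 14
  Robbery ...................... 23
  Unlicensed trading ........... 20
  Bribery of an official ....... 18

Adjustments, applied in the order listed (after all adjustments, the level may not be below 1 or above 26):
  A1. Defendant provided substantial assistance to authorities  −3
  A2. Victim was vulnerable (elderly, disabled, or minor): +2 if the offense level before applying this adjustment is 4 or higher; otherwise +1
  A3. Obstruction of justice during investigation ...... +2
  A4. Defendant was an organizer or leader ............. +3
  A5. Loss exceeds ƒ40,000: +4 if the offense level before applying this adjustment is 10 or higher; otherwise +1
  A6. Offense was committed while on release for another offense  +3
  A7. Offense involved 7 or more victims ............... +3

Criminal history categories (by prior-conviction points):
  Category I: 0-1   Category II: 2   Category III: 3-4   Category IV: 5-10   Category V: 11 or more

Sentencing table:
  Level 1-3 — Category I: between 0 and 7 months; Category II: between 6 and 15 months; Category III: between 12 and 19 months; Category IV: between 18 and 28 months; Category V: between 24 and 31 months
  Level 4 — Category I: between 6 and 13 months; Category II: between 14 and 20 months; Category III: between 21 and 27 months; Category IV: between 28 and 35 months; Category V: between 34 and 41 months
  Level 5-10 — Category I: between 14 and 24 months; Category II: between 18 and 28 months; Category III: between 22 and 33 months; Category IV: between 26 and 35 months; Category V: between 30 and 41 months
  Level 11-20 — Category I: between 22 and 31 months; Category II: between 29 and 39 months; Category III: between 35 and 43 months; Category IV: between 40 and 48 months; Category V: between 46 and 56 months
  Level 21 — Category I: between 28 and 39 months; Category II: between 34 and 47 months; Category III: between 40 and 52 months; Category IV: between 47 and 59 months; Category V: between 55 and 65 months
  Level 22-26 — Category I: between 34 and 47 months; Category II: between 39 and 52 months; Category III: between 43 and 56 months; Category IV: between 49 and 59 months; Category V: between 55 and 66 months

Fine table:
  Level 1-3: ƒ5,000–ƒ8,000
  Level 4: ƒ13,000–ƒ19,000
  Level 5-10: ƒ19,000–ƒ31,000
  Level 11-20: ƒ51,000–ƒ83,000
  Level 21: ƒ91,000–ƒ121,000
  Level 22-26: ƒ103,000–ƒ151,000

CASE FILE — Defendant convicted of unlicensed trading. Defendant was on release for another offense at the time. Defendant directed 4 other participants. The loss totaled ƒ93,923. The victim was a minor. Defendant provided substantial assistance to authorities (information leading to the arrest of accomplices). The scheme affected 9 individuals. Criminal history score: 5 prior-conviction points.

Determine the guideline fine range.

ƒ103,000–ƒ151,000

Base offense level for unlicensed trading: 20.
A1 applies: 20 − 3 = 17.
A2 applies (level before this adjustment is 17 ≥ 4, so +2): 17 + 2 = 19.
A3 does not apply.
A4 applies: 19 + 3 = 22.
A5 applies (level before this adjustment is 22 ≥ 10, so +4): 22 + 4 = 26.
A6 applies: 26 + 3 = 29.
A7 applies: 29 + 3 = 32.
Level 32 exceeds the maximum of 26; capped at 26.
Final offense level: 26.
Level 26 falls in the 22-26 band.
Fine table: Level 22-26 → ƒ103,000–ƒ151,000.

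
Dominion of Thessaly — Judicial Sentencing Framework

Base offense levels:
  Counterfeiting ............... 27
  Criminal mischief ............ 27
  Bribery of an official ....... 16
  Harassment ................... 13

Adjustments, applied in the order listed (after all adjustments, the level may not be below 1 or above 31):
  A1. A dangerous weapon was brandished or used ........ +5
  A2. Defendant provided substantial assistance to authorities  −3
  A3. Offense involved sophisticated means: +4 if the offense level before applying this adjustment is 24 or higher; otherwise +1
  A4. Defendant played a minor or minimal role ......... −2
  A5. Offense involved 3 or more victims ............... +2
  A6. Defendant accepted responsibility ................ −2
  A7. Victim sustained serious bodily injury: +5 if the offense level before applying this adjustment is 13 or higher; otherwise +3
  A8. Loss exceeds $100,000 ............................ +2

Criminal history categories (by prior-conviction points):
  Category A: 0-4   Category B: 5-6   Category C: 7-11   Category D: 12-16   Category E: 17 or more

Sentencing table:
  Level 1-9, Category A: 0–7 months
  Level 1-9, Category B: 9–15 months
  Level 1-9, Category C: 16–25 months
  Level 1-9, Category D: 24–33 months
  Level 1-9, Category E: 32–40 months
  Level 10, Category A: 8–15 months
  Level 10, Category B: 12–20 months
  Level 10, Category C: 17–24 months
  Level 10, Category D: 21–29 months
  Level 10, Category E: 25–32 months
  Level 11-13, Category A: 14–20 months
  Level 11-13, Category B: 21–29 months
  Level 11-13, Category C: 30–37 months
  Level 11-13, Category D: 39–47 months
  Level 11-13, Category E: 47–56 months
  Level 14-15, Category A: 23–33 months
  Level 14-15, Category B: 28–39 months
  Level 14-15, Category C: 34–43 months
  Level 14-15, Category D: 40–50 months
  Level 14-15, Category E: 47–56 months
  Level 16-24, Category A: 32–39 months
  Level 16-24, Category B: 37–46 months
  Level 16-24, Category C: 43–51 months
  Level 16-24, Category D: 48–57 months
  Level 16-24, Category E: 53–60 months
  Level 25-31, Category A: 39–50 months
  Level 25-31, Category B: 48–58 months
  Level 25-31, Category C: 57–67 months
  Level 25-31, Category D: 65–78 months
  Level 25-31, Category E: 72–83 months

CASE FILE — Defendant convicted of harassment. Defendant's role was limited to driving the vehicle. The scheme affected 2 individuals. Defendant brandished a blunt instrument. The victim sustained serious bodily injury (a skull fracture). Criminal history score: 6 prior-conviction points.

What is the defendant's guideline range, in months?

37-46 months

Base offense level for harassment: 13.
A1 applies: 13 + 5 = 18.
A4 applies: 18 − 2 = 16.
A5 does not apply.
A7 applies (level before this adjustment is 16 ≥ 13, so +5): 16 + 5 = 21.
A8 does not apply.
Final offense level: 21.
Criminal history: 6 prior points → Category B (5-6).
Level 21 falls in the 16-24 band.
Grid: Level 16-24 × Category B = 37-46 months.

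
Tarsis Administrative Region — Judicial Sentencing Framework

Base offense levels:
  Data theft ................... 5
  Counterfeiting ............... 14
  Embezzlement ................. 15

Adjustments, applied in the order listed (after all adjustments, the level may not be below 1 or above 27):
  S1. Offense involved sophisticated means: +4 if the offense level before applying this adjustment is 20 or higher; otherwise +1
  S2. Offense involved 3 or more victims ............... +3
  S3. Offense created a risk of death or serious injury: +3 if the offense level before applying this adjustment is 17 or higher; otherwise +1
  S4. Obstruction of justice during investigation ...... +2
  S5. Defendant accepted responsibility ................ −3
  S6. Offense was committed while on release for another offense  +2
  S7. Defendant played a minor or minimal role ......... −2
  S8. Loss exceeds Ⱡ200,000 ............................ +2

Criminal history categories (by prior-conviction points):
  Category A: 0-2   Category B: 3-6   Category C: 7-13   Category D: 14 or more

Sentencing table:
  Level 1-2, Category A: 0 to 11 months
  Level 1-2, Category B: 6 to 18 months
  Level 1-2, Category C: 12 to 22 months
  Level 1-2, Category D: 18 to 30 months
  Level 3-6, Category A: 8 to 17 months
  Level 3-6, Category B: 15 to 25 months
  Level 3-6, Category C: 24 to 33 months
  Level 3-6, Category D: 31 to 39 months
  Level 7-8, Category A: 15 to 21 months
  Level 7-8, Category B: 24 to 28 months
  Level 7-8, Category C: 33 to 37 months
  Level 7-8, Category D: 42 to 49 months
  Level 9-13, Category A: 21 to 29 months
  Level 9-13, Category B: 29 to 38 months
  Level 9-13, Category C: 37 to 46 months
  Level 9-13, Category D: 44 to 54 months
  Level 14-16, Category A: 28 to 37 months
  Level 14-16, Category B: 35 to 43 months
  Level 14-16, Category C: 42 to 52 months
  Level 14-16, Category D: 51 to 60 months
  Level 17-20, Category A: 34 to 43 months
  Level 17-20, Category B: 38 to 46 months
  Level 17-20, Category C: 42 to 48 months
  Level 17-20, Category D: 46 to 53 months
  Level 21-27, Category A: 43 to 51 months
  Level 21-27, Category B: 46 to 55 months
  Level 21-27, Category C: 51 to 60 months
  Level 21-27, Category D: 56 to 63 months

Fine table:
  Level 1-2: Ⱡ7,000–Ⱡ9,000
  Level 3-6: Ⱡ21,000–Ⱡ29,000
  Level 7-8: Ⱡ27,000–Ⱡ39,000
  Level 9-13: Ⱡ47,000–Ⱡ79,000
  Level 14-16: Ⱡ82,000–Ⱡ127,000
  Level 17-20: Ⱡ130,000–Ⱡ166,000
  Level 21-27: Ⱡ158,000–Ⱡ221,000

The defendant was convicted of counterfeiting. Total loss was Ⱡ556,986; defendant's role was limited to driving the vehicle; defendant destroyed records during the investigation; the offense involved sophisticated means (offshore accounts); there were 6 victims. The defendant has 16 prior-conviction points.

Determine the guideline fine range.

Ⱡ130,000–Ⱡ166,000

Base offense level for counterfeiting: 14.
S1 applies (level before this adjustment is 14 < 20, so +1): 14 + 1 = 15.
S2 applies: 15 + 3 = 18.
S4 applies: 18 + 2 = 20.
S6 does not apply.
S7 applies: 20 − 2 = 18.
S8 applies: 18 + 2 = 20.
Final offense level: 20.
Level 20 falls in the 17-20 band.
Fine table: Level 17-20 → Ⱡ130,000–Ⱡ166,000.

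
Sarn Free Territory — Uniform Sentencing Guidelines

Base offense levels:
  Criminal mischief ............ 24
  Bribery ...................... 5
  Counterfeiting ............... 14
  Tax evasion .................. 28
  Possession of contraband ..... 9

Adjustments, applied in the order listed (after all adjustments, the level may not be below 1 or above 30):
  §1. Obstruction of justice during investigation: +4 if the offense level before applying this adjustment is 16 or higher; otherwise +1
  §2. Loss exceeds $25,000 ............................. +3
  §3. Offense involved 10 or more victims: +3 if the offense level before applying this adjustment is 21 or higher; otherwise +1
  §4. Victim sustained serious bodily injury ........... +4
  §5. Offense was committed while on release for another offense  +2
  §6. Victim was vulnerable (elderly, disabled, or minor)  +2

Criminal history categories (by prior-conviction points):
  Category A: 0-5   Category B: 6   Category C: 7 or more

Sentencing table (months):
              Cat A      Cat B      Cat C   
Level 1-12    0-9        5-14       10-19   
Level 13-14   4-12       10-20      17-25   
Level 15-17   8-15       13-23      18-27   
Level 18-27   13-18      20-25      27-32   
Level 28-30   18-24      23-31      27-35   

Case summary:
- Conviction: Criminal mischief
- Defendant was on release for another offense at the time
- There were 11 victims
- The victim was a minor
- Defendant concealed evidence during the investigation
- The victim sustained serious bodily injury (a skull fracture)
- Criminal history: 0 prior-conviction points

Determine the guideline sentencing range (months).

18-24 months

Base offense level for criminal mischief: 24.
§1 applies (level before this adjustment is 24 ≥ 16, so +4): 24 + 4 = 28.
§2 does not apply.
§3 applies (level before this adjustment is 28 ≥ 21, so +3): 28 + 3 = 31.
§4 applies: 31 + 4 = 35.
§5 applies: 35 + 2 = 37.
§6 applies: 37 + 2 = 39.
Level 39 exceeds the maximum of 30; capped at 30.
Final offense level: 30.
Criminal history: 0 prior points → Category A (0-5).
Level 30 falls in the 28-30 band.
Grid: Level 28-30 × Category A = 18-24 months.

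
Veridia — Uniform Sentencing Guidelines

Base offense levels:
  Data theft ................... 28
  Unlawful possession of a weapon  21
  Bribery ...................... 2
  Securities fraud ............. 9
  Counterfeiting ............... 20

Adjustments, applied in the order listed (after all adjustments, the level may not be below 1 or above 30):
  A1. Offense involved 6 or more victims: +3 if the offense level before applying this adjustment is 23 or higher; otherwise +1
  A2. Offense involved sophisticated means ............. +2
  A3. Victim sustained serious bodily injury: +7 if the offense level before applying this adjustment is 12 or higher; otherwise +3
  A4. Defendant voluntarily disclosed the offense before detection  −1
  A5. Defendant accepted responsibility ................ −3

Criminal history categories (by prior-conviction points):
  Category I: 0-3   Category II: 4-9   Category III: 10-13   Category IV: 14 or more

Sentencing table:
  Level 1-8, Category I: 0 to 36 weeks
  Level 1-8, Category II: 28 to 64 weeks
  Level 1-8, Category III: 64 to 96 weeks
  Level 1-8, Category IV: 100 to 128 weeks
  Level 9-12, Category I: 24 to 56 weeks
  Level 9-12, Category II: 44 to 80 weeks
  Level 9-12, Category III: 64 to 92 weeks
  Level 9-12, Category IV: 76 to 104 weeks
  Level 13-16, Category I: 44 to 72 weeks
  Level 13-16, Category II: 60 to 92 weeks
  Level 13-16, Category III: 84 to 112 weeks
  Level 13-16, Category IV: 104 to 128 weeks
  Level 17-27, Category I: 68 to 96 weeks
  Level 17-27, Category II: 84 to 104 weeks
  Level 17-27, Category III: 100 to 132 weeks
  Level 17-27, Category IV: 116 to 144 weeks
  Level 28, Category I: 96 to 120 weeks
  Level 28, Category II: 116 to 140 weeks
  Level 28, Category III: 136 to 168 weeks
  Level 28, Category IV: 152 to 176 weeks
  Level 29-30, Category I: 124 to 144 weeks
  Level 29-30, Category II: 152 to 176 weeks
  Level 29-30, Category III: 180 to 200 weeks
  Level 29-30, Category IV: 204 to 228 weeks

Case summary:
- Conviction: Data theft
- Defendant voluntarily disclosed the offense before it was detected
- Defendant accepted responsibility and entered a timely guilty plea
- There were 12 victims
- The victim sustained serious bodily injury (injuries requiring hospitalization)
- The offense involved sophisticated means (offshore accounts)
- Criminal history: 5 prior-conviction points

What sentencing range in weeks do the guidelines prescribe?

152-176 weeks

Base offense level for data theft: 28.
A1 applies (level before this adjustment is 28 ≥ 23, so +3): 28 + 3 = 31.
A2 applies: 31 + 2 = 33.
A3 applies (level before this adjustment is 33 ≥ 12, so +7): 33 + 7 = 40.
A4 applies: 40 − 1 = 39.
A5 applies: 39 − 3 = 36.
Level 36 exceeds the maximum of 30; capped at 30.
Final offense level: 30.
Criminal history: 5 prior points → Category II (4-9).
Level 30 falls in the 29-30 band.
Grid: Level 29-30 × Category II = 152-176 weeks.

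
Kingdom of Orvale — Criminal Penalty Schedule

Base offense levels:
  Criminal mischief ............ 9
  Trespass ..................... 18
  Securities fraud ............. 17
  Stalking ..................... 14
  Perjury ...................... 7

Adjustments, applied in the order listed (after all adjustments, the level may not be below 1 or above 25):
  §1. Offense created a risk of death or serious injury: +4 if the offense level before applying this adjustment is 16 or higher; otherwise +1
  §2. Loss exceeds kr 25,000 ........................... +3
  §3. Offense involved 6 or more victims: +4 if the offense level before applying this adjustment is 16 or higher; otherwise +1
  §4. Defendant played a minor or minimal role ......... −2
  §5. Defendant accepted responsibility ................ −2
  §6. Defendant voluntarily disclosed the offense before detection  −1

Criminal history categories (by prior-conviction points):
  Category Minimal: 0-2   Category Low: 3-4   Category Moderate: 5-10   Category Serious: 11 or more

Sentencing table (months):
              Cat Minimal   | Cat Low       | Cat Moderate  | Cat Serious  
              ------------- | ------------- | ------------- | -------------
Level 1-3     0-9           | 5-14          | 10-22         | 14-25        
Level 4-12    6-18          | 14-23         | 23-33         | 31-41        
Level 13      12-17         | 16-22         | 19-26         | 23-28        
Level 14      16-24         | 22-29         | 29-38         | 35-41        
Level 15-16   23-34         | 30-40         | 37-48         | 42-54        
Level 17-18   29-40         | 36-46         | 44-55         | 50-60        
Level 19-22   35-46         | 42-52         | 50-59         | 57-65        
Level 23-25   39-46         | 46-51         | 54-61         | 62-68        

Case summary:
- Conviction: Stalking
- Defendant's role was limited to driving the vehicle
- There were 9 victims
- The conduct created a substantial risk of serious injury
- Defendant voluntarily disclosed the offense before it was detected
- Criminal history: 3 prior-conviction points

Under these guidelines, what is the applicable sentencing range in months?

16-22 months

Base offense level for stalking: 14.
§1 applies (level before this adjustment is 14 < 16, so +1): 14 + 1 = 15.
§3 applies (level before this adjustment is 15 < 16, so +1): 15 + 1 = 16.
§4 applies: 16 − 2 = 14.
§5 does not apply.
§6 applies: 14 − 1 = 13.
Final offense level: 13.
Criminal history: 3 prior points → Category Low (3-4).
Level 13 falls in the 13 band.
Grid: Level 13 × Category Low = 16-22 months.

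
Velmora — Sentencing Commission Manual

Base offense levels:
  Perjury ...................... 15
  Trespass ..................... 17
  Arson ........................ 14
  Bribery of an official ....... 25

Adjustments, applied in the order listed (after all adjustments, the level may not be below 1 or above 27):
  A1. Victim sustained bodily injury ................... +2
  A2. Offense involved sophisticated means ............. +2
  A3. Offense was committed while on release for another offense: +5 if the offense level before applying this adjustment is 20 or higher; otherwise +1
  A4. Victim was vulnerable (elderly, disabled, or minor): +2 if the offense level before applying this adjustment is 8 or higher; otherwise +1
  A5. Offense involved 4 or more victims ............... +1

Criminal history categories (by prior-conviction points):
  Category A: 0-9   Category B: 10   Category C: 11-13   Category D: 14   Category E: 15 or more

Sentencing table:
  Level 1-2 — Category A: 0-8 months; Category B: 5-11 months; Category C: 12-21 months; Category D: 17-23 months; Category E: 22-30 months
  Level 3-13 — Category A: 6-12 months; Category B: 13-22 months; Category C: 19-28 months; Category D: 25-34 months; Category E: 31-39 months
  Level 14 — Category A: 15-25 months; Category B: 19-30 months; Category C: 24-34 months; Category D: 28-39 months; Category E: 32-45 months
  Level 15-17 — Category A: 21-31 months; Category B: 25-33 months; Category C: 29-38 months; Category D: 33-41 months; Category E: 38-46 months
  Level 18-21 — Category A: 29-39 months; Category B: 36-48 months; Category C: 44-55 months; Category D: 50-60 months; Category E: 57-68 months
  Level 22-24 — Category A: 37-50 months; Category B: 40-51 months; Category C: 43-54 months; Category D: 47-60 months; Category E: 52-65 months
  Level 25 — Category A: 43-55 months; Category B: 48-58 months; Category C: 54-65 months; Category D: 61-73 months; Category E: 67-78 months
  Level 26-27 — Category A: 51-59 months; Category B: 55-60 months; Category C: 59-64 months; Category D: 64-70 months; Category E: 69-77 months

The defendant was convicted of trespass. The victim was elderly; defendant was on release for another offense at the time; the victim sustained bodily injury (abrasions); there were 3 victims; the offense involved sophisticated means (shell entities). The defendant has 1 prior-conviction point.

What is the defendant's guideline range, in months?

51-59 months

Base offense level for trespass: 17.
A1 applies: 17 + 2 = 19.
A2 applies: 19 + 2 = 21.
A3 applies (level before this adjustment is 21 ≥ 20, so +5): 21 + 5 = 26.
A4 applies (level before this adjustment is 26 ≥ 8, so +2): 26 + 2 = 28.
A5 does not apply.
Level 28 exceeds the maximum of 27; capped at 27.
Final offense level: 27.
Criminal history: 1 prior point → Category A (0-9).
Level 27 falls in the 26-27 band.
Grid: Level 26-27 × Category A = 51-59 months.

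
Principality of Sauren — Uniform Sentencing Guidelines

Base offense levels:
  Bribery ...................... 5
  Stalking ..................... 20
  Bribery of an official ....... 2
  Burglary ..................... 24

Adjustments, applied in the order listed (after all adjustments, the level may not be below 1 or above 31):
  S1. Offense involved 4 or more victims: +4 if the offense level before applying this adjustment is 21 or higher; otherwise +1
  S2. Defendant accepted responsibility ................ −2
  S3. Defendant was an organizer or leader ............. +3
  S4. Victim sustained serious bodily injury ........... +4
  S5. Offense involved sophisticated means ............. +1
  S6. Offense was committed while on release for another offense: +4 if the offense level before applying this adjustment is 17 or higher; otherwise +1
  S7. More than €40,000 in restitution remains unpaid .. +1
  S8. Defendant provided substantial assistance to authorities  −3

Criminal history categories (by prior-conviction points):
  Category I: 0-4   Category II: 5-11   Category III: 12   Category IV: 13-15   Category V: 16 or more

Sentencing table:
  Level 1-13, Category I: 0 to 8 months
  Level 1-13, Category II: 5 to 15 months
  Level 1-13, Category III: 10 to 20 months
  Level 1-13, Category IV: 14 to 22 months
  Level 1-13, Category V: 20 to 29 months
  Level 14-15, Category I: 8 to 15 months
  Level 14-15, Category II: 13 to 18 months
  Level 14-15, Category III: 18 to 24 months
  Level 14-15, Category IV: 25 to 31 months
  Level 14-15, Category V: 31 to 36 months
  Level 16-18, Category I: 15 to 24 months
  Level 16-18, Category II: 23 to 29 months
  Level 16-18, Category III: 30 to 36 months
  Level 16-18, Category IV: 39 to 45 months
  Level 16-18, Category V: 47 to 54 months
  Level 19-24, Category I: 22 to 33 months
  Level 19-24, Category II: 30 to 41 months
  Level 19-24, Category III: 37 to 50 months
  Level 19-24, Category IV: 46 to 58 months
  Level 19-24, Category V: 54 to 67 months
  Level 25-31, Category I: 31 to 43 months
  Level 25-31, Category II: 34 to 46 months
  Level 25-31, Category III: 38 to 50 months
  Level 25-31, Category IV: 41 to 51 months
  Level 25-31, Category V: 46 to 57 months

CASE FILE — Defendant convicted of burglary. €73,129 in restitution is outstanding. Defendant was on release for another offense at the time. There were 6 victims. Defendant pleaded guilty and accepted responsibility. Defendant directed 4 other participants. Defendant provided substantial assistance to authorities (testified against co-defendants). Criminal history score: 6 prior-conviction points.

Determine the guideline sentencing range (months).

34-46 months

Base offense level for burglary: 24.
S1 applies (level before this adjustment is 24 ≥ 21, so +4): 24 + 4 = 28.
S2 applies: 28 − 2 = 26.
S3 applies: 26 + 3 = 29.
S4 does not apply.
S6 applies (level before this adjustment is 29 ≥ 17, so +4): 29 + 4 = 33.
S7 applies: 33 + 1 = 34.
S8 applies: 34 − 3 = 31.
Final offense level: 31.
Criminal history: 6 prior points → Category II (5-11).
Level 31 falls in the 25-31 band.
Grid: Level 25-31 × Category II = 34-46 months.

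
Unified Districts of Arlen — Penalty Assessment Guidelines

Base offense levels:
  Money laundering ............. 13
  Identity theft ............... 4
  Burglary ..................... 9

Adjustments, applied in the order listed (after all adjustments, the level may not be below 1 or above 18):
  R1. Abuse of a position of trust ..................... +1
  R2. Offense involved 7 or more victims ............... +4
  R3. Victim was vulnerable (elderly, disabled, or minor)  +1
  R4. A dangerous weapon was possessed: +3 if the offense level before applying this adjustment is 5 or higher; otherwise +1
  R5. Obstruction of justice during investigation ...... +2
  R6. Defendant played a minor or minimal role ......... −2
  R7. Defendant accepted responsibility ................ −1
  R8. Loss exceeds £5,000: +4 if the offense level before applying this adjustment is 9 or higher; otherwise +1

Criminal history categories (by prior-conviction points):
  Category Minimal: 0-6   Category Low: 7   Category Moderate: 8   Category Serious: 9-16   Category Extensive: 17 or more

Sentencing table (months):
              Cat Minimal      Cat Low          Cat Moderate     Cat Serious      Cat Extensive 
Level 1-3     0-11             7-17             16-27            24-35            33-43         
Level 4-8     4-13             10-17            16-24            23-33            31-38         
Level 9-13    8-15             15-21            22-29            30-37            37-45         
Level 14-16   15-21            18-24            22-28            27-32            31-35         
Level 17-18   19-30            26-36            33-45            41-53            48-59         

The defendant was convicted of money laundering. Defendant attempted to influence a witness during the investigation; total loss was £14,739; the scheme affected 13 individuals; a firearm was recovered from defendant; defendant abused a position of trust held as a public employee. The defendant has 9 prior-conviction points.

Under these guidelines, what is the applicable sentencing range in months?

Base offense level for money laundering: 13.
R1 applies: 13 + 1 = 14.
R2 applies: 14 + 4 = 18.
R3 does not apply.
R4 applies (level before this adjustment is 18 ≥ 5, so +3): 18 + 3 = 21.
R5 applies: 21 + 2 = 23.
R6 does not apply.
R8 applies (level before this adjustment is 23 ≥ 9, so +4): 23 + 4 = 27.
Level 27 exceeds the maximum of 18; capped at 18.
Final offense level: 18.
Criminal history: 9 prior points → Category Serious (9-16).
Level 18 falls in the 17-18 band.
Grid: Level 17-18 × Category Serious = 41-53 months.

41-53 months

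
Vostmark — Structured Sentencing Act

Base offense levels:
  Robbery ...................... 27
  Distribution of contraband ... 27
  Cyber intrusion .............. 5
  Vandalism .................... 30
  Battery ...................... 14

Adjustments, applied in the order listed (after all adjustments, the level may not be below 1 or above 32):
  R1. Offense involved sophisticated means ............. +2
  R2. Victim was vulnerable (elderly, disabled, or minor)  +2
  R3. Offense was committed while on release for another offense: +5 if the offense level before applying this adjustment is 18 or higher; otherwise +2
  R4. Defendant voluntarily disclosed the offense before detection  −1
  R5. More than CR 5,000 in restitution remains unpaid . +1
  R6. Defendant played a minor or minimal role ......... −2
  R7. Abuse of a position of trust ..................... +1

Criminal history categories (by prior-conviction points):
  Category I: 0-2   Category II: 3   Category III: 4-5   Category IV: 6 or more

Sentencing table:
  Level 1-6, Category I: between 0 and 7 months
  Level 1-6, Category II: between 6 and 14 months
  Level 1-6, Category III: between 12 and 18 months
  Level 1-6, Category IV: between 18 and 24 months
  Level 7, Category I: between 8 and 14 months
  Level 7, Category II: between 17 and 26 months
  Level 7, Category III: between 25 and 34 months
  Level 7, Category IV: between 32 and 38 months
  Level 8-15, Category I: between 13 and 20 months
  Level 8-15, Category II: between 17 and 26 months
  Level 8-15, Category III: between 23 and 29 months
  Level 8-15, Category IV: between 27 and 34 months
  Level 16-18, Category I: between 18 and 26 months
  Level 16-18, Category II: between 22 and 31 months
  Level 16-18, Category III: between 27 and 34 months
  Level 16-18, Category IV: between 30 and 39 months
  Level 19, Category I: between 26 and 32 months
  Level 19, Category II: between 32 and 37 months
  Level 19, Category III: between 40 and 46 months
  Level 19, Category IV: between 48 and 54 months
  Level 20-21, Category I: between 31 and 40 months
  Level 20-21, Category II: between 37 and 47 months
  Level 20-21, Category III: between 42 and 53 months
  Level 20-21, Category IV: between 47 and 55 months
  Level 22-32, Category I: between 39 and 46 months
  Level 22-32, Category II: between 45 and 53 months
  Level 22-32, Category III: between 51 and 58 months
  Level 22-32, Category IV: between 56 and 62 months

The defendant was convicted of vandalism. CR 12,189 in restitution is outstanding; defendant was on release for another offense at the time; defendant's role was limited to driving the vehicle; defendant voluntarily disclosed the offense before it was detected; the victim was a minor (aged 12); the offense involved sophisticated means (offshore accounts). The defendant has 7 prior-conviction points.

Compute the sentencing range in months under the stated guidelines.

56-62 months

Base offense level for vandalism: 30.
R1 applies: 30 + 2 = 32.
R2 applies: 32 + 2 = 34.
R3 applies (level before this adjustment is 34 ≥ 18, so +5): 34 + 5 = 39.
R4 applies: 39 − 1 = 38.
R5 applies: 38 + 1 = 39.
R6 applies: 39 − 2 = 37.
R7 does not apply.
Level 37 exceeds the maximum of 32; capped at 32.
Final offense level: 32.
Criminal history: 7 prior points → Category IV (6+).
Level 32 falls in the 22-32 band.
Grid: Level 22-32 × Category IV = 56-62 months.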